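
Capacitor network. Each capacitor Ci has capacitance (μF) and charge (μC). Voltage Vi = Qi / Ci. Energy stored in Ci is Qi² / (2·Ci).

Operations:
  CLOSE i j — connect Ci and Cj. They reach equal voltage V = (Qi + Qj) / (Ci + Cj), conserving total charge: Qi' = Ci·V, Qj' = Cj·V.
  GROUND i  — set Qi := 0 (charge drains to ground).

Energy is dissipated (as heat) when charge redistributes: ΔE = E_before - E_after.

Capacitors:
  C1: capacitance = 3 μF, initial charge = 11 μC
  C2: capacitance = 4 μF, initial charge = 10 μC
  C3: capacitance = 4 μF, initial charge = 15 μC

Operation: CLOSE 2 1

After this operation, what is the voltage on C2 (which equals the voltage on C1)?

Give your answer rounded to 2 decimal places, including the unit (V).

Initial: C1(3μF, Q=11μC, V=3.67V), C2(4μF, Q=10μC, V=2.50V), C3(4μF, Q=15μC, V=3.75V)
Op 1: CLOSE 2-1: Q_total=21.00, C_total=7.00, V=3.00; Q2=12.00, Q1=9.00; dissipated=1.167

Answer: 3.00 V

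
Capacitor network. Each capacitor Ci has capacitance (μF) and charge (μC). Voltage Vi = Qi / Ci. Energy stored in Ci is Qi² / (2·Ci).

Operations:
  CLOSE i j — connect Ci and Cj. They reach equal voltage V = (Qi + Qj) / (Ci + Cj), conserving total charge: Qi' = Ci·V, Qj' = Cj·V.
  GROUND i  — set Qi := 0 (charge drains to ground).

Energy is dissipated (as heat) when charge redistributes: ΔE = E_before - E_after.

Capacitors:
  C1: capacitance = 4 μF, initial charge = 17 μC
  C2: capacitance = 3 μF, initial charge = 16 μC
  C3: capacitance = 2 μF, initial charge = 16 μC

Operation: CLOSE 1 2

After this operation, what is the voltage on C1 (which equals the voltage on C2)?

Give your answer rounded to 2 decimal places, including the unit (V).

Answer: 4.71 V

Derivation:
Initial: C1(4μF, Q=17μC, V=4.25V), C2(3μF, Q=16μC, V=5.33V), C3(2μF, Q=16μC, V=8.00V)
Op 1: CLOSE 1-2: Q_total=33.00, C_total=7.00, V=4.71; Q1=18.86, Q2=14.14; dissipated=1.006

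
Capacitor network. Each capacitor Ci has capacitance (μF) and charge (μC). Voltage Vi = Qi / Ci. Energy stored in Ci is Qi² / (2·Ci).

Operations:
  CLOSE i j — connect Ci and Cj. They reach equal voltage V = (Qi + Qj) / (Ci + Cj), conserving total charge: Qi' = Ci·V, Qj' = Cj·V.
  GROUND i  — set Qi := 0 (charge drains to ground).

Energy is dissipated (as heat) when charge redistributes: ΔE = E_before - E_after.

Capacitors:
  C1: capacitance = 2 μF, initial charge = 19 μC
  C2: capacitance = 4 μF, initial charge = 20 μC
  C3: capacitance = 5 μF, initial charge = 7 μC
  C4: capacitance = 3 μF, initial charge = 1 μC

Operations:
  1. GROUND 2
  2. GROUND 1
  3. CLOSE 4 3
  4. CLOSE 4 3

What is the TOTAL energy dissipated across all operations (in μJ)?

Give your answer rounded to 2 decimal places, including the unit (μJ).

Answer: 141.32 μJ

Derivation:
Initial: C1(2μF, Q=19μC, V=9.50V), C2(4μF, Q=20μC, V=5.00V), C3(5μF, Q=7μC, V=1.40V), C4(3μF, Q=1μC, V=0.33V)
Op 1: GROUND 2: Q2=0; energy lost=50.000
Op 2: GROUND 1: Q1=0; energy lost=90.250
Op 3: CLOSE 4-3: Q_total=8.00, C_total=8.00, V=1.00; Q4=3.00, Q3=5.00; dissipated=1.067
Op 4: CLOSE 4-3: Q_total=8.00, C_total=8.00, V=1.00; Q4=3.00, Q3=5.00; dissipated=0.000
Total dissipated: 141.317 μJ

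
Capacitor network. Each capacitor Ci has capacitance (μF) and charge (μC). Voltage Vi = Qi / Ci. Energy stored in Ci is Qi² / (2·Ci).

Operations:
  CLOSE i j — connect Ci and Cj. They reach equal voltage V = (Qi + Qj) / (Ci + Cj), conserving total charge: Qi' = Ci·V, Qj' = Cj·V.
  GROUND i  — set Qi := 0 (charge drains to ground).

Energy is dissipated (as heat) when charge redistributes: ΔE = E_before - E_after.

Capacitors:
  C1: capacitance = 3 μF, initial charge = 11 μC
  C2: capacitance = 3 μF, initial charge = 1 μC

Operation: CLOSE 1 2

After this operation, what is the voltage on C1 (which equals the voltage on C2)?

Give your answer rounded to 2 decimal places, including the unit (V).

Answer: 2.00 V

Derivation:
Initial: C1(3μF, Q=11μC, V=3.67V), C2(3μF, Q=1μC, V=0.33V)
Op 1: CLOSE 1-2: Q_total=12.00, C_total=6.00, V=2.00; Q1=6.00, Q2=6.00; dissipated=8.333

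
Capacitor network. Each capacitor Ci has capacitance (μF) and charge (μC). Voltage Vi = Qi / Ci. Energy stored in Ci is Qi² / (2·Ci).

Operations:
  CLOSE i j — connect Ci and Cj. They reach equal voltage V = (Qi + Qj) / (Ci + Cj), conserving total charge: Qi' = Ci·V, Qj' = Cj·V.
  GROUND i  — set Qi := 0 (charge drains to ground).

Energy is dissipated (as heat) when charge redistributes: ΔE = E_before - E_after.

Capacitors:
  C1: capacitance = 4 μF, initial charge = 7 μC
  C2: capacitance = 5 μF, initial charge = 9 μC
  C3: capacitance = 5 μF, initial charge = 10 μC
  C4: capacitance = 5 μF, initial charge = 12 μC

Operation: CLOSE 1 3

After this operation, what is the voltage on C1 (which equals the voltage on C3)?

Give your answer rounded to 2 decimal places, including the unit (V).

Answer: 1.89 V

Derivation:
Initial: C1(4μF, Q=7μC, V=1.75V), C2(5μF, Q=9μC, V=1.80V), C3(5μF, Q=10μC, V=2.00V), C4(5μF, Q=12μC, V=2.40V)
Op 1: CLOSE 1-3: Q_total=17.00, C_total=9.00, V=1.89; Q1=7.56, Q3=9.44; dissipated=0.069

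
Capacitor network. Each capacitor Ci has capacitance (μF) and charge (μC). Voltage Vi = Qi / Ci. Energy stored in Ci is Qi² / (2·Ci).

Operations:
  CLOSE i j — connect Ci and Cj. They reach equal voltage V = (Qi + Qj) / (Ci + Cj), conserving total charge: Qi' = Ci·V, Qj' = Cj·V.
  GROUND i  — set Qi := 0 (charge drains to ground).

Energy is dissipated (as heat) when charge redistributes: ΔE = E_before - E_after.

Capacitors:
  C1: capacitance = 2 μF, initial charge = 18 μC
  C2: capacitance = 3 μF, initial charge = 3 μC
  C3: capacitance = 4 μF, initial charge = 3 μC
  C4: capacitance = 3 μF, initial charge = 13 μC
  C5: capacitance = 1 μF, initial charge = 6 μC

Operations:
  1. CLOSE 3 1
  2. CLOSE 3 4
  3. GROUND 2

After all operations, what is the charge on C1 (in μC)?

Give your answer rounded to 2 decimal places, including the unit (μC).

Answer: 7.00 μC

Derivation:
Initial: C1(2μF, Q=18μC, V=9.00V), C2(3μF, Q=3μC, V=1.00V), C3(4μF, Q=3μC, V=0.75V), C4(3μF, Q=13μC, V=4.33V), C5(1μF, Q=6μC, V=6.00V)
Op 1: CLOSE 3-1: Q_total=21.00, C_total=6.00, V=3.50; Q3=14.00, Q1=7.00; dissipated=45.375
Op 2: CLOSE 3-4: Q_total=27.00, C_total=7.00, V=3.86; Q3=15.43, Q4=11.57; dissipated=0.595
Op 3: GROUND 2: Q2=0; energy lost=1.500
Final charges: Q1=7.00, Q2=0.00, Q3=15.43, Q4=11.57, Q5=6.00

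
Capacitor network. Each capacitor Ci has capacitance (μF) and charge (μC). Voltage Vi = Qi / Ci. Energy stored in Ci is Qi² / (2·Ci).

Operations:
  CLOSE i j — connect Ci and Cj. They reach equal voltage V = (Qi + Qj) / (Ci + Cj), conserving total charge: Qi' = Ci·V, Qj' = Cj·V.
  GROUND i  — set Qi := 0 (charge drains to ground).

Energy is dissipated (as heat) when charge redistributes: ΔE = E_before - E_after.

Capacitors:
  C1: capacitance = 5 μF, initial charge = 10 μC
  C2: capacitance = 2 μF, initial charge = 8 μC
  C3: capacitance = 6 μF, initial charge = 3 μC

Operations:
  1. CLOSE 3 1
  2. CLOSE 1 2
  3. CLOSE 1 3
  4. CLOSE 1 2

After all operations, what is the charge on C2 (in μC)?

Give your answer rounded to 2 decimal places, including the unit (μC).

Initial: C1(5μF, Q=10μC, V=2.00V), C2(2μF, Q=8μC, V=4.00V), C3(6μF, Q=3μC, V=0.50V)
Op 1: CLOSE 3-1: Q_total=13.00, C_total=11.00, V=1.18; Q3=7.09, Q1=5.91; dissipated=3.068
Op 2: CLOSE 1-2: Q_total=13.91, C_total=7.00, V=1.99; Q1=9.94, Q2=3.97; dissipated=5.673
Op 3: CLOSE 1-3: Q_total=17.03, C_total=11.00, V=1.55; Q1=7.74, Q3=9.29; dissipated=0.884
Op 4: CLOSE 1-2: Q_total=11.71, C_total=7.00, V=1.67; Q1=8.37, Q2=3.35; dissipated=0.138
Final charges: Q1=8.37, Q2=3.35, Q3=9.29

Answer: 3.35 μC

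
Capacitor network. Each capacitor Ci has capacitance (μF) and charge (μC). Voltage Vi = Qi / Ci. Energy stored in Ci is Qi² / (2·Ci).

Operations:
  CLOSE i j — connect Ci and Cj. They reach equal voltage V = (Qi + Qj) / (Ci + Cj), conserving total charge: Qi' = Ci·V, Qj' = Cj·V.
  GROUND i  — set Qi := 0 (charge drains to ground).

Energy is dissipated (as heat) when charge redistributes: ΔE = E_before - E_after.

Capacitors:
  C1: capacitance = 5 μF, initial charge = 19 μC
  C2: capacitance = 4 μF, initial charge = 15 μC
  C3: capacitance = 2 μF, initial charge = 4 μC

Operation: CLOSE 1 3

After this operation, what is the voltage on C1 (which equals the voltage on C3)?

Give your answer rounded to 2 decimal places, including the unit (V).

Initial: C1(5μF, Q=19μC, V=3.80V), C2(4μF, Q=15μC, V=3.75V), C3(2μF, Q=4μC, V=2.00V)
Op 1: CLOSE 1-3: Q_total=23.00, C_total=7.00, V=3.29; Q1=16.43, Q3=6.57; dissipated=2.314

Answer: 3.29 V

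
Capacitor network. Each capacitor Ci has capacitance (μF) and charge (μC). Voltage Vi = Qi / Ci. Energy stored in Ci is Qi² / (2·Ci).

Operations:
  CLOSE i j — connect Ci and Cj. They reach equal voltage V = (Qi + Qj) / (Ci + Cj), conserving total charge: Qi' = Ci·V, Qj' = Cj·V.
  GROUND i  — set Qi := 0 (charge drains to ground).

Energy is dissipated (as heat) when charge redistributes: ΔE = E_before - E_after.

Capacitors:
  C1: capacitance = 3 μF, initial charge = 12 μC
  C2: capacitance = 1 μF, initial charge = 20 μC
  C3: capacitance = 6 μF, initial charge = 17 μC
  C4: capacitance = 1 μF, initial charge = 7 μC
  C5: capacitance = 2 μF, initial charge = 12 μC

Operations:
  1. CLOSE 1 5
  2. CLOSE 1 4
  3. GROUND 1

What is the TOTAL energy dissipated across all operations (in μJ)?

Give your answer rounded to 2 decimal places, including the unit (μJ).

Answer: 47.15 μJ

Derivation:
Initial: C1(3μF, Q=12μC, V=4.00V), C2(1μF, Q=20μC, V=20.00V), C3(6μF, Q=17μC, V=2.83V), C4(1μF, Q=7μC, V=7.00V), C5(2μF, Q=12μC, V=6.00V)
Op 1: CLOSE 1-5: Q_total=24.00, C_total=5.00, V=4.80; Q1=14.40, Q5=9.60; dissipated=2.400
Op 2: CLOSE 1-4: Q_total=21.40, C_total=4.00, V=5.35; Q1=16.05, Q4=5.35; dissipated=1.815
Op 3: GROUND 1: Q1=0; energy lost=42.934
Total dissipated: 47.149 μJ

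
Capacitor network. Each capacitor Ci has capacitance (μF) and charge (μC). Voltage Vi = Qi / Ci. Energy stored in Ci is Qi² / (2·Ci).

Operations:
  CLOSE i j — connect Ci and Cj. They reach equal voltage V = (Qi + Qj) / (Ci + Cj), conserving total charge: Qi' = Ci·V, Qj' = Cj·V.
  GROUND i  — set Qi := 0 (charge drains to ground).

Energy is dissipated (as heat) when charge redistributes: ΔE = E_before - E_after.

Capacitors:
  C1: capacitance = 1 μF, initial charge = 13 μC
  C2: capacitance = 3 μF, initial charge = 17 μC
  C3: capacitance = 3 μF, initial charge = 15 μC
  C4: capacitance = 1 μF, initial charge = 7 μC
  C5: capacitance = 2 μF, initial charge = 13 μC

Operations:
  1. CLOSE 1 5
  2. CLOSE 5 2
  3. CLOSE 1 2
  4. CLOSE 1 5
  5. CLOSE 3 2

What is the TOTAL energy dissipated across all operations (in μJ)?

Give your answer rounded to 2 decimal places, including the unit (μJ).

Answer: 24.79 μJ

Derivation:
Initial: C1(1μF, Q=13μC, V=13.00V), C2(3μF, Q=17μC, V=5.67V), C3(3μF, Q=15μC, V=5.00V), C4(1μF, Q=7μC, V=7.00V), C5(2μF, Q=13μC, V=6.50V)
Op 1: CLOSE 1-5: Q_total=26.00, C_total=3.00, V=8.67; Q1=8.67, Q5=17.33; dissipated=14.083
Op 2: CLOSE 5-2: Q_total=34.33, C_total=5.00, V=6.87; Q5=13.73, Q2=20.60; dissipated=5.400
Op 3: CLOSE 1-2: Q_total=29.27, C_total=4.00, V=7.32; Q1=7.32, Q2=21.95; dissipated=1.215
Op 4: CLOSE 1-5: Q_total=21.05, C_total=3.00, V=7.02; Q1=7.02, Q5=14.03; dissipated=0.068
Op 5: CLOSE 3-2: Q_total=36.95, C_total=6.00, V=6.16; Q3=18.48, Q2=18.48; dissipated=4.025
Total dissipated: 24.791 μJ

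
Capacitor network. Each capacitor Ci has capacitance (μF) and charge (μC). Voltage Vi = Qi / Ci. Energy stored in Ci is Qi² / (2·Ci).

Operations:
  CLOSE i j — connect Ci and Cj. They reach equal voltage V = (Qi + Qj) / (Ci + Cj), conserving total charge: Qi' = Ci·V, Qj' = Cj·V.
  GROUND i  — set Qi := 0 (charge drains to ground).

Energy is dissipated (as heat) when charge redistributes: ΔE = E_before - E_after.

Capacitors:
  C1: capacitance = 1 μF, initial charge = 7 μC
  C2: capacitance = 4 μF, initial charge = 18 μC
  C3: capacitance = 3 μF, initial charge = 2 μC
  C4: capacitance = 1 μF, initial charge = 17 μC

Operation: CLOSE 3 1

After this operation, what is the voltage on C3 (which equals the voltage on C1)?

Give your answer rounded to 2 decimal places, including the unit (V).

Initial: C1(1μF, Q=7μC, V=7.00V), C2(4μF, Q=18μC, V=4.50V), C3(3μF, Q=2μC, V=0.67V), C4(1μF, Q=17μC, V=17.00V)
Op 1: CLOSE 3-1: Q_total=9.00, C_total=4.00, V=2.25; Q3=6.75, Q1=2.25; dissipated=15.042

Answer: 2.25 V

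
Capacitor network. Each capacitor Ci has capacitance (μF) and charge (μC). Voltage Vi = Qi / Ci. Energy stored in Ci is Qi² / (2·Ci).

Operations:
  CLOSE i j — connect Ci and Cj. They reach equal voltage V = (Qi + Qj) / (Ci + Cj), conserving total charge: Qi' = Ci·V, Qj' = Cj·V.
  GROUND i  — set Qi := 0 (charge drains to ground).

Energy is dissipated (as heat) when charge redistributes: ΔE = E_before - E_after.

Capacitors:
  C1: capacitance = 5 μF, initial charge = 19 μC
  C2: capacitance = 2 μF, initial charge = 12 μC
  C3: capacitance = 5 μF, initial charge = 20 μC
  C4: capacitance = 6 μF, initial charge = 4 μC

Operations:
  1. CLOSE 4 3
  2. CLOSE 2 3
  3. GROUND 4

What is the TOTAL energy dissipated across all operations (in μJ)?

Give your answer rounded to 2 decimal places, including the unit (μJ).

Initial: C1(5μF, Q=19μC, V=3.80V), C2(2μF, Q=12μC, V=6.00V), C3(5μF, Q=20μC, V=4.00V), C4(6μF, Q=4μC, V=0.67V)
Op 1: CLOSE 4-3: Q_total=24.00, C_total=11.00, V=2.18; Q4=13.09, Q3=10.91; dissipated=15.152
Op 2: CLOSE 2-3: Q_total=22.91, C_total=7.00, V=3.27; Q2=6.55, Q3=16.36; dissipated=10.413
Op 3: GROUND 4: Q4=0; energy lost=14.281
Total dissipated: 39.846 μJ

Answer: 39.85 μJ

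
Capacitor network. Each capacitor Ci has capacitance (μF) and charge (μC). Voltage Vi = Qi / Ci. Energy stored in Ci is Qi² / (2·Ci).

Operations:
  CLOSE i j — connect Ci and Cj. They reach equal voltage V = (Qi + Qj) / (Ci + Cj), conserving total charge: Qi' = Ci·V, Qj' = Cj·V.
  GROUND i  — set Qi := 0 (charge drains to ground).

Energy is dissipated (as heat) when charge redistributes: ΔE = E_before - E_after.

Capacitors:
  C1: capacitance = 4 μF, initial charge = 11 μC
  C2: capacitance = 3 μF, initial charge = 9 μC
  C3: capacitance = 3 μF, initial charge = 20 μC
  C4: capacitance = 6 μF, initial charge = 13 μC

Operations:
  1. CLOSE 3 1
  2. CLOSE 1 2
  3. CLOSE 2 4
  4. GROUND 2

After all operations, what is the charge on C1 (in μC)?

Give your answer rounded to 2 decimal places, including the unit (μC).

Answer: 15.27 μC

Derivation:
Initial: C1(4μF, Q=11μC, V=2.75V), C2(3μF, Q=9μC, V=3.00V), C3(3μF, Q=20μC, V=6.67V), C4(6μF, Q=13μC, V=2.17V)
Op 1: CLOSE 3-1: Q_total=31.00, C_total=7.00, V=4.43; Q3=13.29, Q1=17.71; dissipated=13.149
Op 2: CLOSE 1-2: Q_total=26.71, C_total=7.00, V=3.82; Q1=15.27, Q2=11.45; dissipated=1.749
Op 3: CLOSE 2-4: Q_total=24.45, C_total=9.00, V=2.72; Q2=8.15, Q4=16.30; dissipated=2.721
Op 4: GROUND 2: Q2=0; energy lost=11.069
Final charges: Q1=15.27, Q2=0.00, Q3=13.29, Q4=16.30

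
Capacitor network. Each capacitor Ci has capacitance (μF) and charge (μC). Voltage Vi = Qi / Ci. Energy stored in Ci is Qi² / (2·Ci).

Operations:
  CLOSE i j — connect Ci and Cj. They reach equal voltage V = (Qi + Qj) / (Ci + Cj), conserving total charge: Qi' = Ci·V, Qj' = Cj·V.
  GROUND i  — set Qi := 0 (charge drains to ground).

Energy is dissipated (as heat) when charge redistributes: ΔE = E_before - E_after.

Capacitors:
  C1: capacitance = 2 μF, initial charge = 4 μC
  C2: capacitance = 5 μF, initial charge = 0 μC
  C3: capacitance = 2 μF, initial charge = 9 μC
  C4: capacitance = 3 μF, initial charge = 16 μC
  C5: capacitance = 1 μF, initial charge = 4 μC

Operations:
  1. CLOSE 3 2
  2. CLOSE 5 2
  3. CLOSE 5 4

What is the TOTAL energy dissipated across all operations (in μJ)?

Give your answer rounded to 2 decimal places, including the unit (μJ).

Answer: 22.38 μJ

Derivation:
Initial: C1(2μF, Q=4μC, V=2.00V), C2(5μF, Q=0μC, V=0.00V), C3(2μF, Q=9μC, V=4.50V), C4(3μF, Q=16μC, V=5.33V), C5(1μF, Q=4μC, V=4.00V)
Op 1: CLOSE 3-2: Q_total=9.00, C_total=7.00, V=1.29; Q3=2.57, Q2=6.43; dissipated=14.464
Op 2: CLOSE 5-2: Q_total=10.43, C_total=6.00, V=1.74; Q5=1.74, Q2=8.69; dissipated=3.070
Op 3: CLOSE 5-4: Q_total=17.74, C_total=4.00, V=4.43; Q5=4.43, Q4=13.30; dissipated=4.847
Total dissipated: 22.381 μJ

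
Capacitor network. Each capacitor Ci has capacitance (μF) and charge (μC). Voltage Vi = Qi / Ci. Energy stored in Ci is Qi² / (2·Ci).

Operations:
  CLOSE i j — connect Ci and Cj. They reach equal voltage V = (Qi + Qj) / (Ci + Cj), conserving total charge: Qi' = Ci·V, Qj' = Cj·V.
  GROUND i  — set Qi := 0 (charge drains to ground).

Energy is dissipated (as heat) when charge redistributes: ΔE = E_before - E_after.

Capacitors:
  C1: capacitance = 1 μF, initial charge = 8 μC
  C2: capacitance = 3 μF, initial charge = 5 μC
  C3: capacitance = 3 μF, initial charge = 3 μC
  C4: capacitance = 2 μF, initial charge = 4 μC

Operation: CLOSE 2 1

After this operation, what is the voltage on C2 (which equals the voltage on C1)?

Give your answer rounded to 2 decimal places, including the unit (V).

Initial: C1(1μF, Q=8μC, V=8.00V), C2(3μF, Q=5μC, V=1.67V), C3(3μF, Q=3μC, V=1.00V), C4(2μF, Q=4μC, V=2.00V)
Op 1: CLOSE 2-1: Q_total=13.00, C_total=4.00, V=3.25; Q2=9.75, Q1=3.25; dissipated=15.042

Answer: 3.25 V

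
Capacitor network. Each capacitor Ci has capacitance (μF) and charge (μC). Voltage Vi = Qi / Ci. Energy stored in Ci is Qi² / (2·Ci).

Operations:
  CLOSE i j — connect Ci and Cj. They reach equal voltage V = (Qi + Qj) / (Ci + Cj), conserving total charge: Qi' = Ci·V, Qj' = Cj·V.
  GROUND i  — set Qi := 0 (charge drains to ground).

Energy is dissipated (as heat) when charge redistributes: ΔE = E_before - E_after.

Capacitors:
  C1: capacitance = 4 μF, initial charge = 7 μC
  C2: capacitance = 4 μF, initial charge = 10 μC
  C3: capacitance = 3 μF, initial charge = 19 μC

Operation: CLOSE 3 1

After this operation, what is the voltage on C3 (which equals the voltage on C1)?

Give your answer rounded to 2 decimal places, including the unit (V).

Answer: 3.71 V

Derivation:
Initial: C1(4μF, Q=7μC, V=1.75V), C2(4μF, Q=10μC, V=2.50V), C3(3μF, Q=19μC, V=6.33V)
Op 1: CLOSE 3-1: Q_total=26.00, C_total=7.00, V=3.71; Q3=11.14, Q1=14.86; dissipated=18.006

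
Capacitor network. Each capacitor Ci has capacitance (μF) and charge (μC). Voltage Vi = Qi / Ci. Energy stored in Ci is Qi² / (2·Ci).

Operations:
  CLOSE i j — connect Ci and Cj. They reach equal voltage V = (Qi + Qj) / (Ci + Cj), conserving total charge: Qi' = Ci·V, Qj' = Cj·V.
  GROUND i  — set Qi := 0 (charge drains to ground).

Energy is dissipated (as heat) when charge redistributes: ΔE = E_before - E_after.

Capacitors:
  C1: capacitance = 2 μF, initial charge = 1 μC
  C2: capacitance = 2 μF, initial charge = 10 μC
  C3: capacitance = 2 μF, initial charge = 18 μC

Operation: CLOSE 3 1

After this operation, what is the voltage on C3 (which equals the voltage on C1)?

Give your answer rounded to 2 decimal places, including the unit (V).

Answer: 4.75 V

Derivation:
Initial: C1(2μF, Q=1μC, V=0.50V), C2(2μF, Q=10μC, V=5.00V), C3(2μF, Q=18μC, V=9.00V)
Op 1: CLOSE 3-1: Q_total=19.00, C_total=4.00, V=4.75; Q3=9.50, Q1=9.50; dissipated=36.125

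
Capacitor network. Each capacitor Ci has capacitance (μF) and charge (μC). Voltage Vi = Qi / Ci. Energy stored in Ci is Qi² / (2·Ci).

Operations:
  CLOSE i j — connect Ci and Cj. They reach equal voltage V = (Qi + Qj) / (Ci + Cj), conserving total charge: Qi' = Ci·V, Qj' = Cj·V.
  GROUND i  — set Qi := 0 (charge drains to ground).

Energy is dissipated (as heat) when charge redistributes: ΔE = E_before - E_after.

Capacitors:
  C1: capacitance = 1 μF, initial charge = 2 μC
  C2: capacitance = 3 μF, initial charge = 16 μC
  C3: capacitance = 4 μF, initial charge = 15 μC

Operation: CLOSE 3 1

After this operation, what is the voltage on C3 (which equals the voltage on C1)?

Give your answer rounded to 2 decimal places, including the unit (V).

Answer: 3.40 V

Derivation:
Initial: C1(1μF, Q=2μC, V=2.00V), C2(3μF, Q=16μC, V=5.33V), C3(4μF, Q=15μC, V=3.75V)
Op 1: CLOSE 3-1: Q_total=17.00, C_total=5.00, V=3.40; Q3=13.60, Q1=3.40; dissipated=1.225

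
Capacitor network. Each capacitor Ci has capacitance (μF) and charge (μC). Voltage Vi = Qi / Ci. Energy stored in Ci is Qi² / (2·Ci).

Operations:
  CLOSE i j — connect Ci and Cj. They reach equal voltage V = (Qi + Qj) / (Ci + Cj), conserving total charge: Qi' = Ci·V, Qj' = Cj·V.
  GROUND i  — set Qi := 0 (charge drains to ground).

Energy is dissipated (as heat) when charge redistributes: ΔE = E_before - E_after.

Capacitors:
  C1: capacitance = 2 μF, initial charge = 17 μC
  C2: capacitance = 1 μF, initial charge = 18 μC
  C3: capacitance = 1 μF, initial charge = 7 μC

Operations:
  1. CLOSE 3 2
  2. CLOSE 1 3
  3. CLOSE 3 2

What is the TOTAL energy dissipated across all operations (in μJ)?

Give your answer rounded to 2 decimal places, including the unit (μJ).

Answer: 37.36 μJ

Derivation:
Initial: C1(2μF, Q=17μC, V=8.50V), C2(1μF, Q=18μC, V=18.00V), C3(1μF, Q=7μC, V=7.00V)
Op 1: CLOSE 3-2: Q_total=25.00, C_total=2.00, V=12.50; Q3=12.50, Q2=12.50; dissipated=30.250
Op 2: CLOSE 1-3: Q_total=29.50, C_total=3.00, V=9.83; Q1=19.67, Q3=9.83; dissipated=5.333
Op 3: CLOSE 3-2: Q_total=22.33, C_total=2.00, V=11.17; Q3=11.17, Q2=11.17; dissipated=1.778
Total dissipated: 37.361 μJ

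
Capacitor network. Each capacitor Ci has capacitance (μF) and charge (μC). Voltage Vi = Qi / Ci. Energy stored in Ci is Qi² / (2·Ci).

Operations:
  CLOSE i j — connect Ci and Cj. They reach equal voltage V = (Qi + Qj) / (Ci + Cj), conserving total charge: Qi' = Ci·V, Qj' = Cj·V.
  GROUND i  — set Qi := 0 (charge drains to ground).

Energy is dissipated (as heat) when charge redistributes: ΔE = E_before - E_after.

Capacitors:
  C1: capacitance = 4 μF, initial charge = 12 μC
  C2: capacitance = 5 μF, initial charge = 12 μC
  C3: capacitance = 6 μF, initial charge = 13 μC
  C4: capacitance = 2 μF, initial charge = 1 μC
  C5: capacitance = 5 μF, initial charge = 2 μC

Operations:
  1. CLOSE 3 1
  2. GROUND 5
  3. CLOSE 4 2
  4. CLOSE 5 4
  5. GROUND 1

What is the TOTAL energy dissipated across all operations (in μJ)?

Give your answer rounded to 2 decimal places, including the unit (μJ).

Initial: C1(4μF, Q=12μC, V=3.00V), C2(5μF, Q=12μC, V=2.40V), C3(6μF, Q=13μC, V=2.17V), C4(2μF, Q=1μC, V=0.50V), C5(5μF, Q=2μC, V=0.40V)
Op 1: CLOSE 3-1: Q_total=25.00, C_total=10.00, V=2.50; Q3=15.00, Q1=10.00; dissipated=0.833
Op 2: GROUND 5: Q5=0; energy lost=0.400
Op 3: CLOSE 4-2: Q_total=13.00, C_total=7.00, V=1.86; Q4=3.71, Q2=9.29; dissipated=2.579
Op 4: CLOSE 5-4: Q_total=3.71, C_total=7.00, V=0.53; Q5=2.65, Q4=1.06; dissipated=2.464
Op 5: GROUND 1: Q1=0; energy lost=12.500
Total dissipated: 18.775 μJ

Answer: 18.78 μJ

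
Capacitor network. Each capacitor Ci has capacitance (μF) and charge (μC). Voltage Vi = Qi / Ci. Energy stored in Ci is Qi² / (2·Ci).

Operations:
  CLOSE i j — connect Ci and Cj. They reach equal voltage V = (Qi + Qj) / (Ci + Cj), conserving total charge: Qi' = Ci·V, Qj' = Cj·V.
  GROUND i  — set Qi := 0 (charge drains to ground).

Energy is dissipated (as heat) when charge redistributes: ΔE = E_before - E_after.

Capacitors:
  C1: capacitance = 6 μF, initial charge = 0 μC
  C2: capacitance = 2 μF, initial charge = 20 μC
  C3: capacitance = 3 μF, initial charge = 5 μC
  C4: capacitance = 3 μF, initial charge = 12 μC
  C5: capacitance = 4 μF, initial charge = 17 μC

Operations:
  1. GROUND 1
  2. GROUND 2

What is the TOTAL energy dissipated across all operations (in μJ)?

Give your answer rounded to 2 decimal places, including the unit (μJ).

Answer: 100.00 μJ

Derivation:
Initial: C1(6μF, Q=0μC, V=0.00V), C2(2μF, Q=20μC, V=10.00V), C3(3μF, Q=5μC, V=1.67V), C4(3μF, Q=12μC, V=4.00V), C5(4μF, Q=17μC, V=4.25V)
Op 1: GROUND 1: Q1=0; energy lost=0.000
Op 2: GROUND 2: Q2=0; energy lost=100.000
Total dissipated: 100.000 μJ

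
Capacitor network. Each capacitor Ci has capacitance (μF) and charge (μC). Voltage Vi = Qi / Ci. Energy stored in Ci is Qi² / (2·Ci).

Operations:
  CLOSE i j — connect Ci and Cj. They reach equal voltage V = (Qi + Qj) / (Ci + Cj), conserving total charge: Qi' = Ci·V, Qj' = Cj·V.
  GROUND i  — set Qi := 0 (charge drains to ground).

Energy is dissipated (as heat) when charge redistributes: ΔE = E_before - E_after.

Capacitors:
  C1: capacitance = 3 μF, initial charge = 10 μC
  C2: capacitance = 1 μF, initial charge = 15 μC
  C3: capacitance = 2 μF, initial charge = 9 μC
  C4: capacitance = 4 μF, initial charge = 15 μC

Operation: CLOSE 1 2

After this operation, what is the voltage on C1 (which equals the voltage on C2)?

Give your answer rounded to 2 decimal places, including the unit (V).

Initial: C1(3μF, Q=10μC, V=3.33V), C2(1μF, Q=15μC, V=15.00V), C3(2μF, Q=9μC, V=4.50V), C4(4μF, Q=15μC, V=3.75V)
Op 1: CLOSE 1-2: Q_total=25.00, C_total=4.00, V=6.25; Q1=18.75, Q2=6.25; dissipated=51.042

Answer: 6.25 V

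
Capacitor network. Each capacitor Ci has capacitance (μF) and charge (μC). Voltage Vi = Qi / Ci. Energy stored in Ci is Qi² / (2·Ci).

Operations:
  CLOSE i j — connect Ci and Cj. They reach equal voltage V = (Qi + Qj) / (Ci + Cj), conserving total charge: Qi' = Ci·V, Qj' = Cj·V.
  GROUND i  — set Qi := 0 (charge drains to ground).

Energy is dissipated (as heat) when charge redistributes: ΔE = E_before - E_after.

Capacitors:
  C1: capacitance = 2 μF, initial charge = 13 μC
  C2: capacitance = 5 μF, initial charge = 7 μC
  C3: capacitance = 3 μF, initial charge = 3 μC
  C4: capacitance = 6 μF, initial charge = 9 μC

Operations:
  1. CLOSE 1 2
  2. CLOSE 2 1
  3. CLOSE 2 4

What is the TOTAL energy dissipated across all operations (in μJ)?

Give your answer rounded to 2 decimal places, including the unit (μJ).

Initial: C1(2μF, Q=13μC, V=6.50V), C2(5μF, Q=7μC, V=1.40V), C3(3μF, Q=3μC, V=1.00V), C4(6μF, Q=9μC, V=1.50V)
Op 1: CLOSE 1-2: Q_total=20.00, C_total=7.00, V=2.86; Q1=5.71, Q2=14.29; dissipated=18.579
Op 2: CLOSE 2-1: Q_total=20.00, C_total=7.00, V=2.86; Q2=14.29, Q1=5.71; dissipated=0.000
Op 3: CLOSE 2-4: Q_total=23.29, C_total=11.00, V=2.12; Q2=10.58, Q4=12.70; dissipated=2.512
Total dissipated: 21.090 μJ

Answer: 21.09 μJ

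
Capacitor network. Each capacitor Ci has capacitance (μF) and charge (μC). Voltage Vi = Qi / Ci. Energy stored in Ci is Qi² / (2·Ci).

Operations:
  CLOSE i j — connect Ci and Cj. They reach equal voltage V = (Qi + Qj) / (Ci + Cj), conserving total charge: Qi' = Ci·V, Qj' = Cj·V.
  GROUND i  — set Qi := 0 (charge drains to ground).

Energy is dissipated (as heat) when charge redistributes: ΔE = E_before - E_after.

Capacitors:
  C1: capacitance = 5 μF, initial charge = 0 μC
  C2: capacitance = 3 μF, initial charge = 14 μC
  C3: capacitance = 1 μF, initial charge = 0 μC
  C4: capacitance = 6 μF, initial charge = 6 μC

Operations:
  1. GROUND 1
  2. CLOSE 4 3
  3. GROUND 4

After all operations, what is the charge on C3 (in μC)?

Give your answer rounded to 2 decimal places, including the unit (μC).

Initial: C1(5μF, Q=0μC, V=0.00V), C2(3μF, Q=14μC, V=4.67V), C3(1μF, Q=0μC, V=0.00V), C4(6μF, Q=6μC, V=1.00V)
Op 1: GROUND 1: Q1=0; energy lost=0.000
Op 2: CLOSE 4-3: Q_total=6.00, C_total=7.00, V=0.86; Q4=5.14, Q3=0.86; dissipated=0.429
Op 3: GROUND 4: Q4=0; energy lost=2.204
Final charges: Q1=0.00, Q2=14.00, Q3=0.86, Q4=0.00

Answer: 0.86 μC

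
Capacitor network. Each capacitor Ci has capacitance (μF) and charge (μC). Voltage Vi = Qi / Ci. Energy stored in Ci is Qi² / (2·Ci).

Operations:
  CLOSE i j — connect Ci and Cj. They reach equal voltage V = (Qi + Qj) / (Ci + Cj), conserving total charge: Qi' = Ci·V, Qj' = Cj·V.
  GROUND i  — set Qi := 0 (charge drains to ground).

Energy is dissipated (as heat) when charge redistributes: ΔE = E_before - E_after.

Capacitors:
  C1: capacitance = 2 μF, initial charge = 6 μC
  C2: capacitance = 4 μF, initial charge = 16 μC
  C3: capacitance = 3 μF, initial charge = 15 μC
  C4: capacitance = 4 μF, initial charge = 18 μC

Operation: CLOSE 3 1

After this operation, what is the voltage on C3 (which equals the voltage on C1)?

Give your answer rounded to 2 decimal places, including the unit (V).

Answer: 4.20 V

Derivation:
Initial: C1(2μF, Q=6μC, V=3.00V), C2(4μF, Q=16μC, V=4.00V), C3(3μF, Q=15μC, V=5.00V), C4(4μF, Q=18μC, V=4.50V)
Op 1: CLOSE 3-1: Q_total=21.00, C_total=5.00, V=4.20; Q3=12.60, Q1=8.40; dissipated=2.400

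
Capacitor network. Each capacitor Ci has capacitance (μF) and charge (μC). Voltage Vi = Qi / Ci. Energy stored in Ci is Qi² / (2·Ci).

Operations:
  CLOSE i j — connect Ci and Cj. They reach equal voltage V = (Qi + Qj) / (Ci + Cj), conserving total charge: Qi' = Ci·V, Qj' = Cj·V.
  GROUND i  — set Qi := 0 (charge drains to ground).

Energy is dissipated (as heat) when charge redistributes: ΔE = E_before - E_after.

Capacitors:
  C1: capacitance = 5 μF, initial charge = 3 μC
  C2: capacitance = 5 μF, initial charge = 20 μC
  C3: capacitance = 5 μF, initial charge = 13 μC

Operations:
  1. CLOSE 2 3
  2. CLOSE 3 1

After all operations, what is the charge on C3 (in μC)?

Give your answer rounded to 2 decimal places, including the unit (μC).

Answer: 9.75 μC

Derivation:
Initial: C1(5μF, Q=3μC, V=0.60V), C2(5μF, Q=20μC, V=4.00V), C3(5μF, Q=13μC, V=2.60V)
Op 1: CLOSE 2-3: Q_total=33.00, C_total=10.00, V=3.30; Q2=16.50, Q3=16.50; dissipated=2.450
Op 2: CLOSE 3-1: Q_total=19.50, C_total=10.00, V=1.95; Q3=9.75, Q1=9.75; dissipated=9.113
Final charges: Q1=9.75, Q2=16.50, Q3=9.75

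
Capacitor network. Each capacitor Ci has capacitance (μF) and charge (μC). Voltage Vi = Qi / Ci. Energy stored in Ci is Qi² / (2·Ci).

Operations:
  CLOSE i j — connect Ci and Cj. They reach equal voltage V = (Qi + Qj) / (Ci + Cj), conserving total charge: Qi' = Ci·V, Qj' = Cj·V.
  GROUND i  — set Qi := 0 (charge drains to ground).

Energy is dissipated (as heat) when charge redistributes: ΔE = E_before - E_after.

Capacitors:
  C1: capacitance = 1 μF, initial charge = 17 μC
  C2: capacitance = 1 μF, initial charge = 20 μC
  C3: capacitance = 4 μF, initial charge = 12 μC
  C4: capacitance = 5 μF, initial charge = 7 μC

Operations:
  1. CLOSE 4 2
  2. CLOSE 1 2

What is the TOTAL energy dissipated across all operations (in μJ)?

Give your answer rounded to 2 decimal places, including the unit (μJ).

Initial: C1(1μF, Q=17μC, V=17.00V), C2(1μF, Q=20μC, V=20.00V), C3(4μF, Q=12μC, V=3.00V), C4(5μF, Q=7μC, V=1.40V)
Op 1: CLOSE 4-2: Q_total=27.00, C_total=6.00, V=4.50; Q4=22.50, Q2=4.50; dissipated=144.150
Op 2: CLOSE 1-2: Q_total=21.50, C_total=2.00, V=10.75; Q1=10.75, Q2=10.75; dissipated=39.062
Total dissipated: 183.213 μJ

Answer: 183.21 μJ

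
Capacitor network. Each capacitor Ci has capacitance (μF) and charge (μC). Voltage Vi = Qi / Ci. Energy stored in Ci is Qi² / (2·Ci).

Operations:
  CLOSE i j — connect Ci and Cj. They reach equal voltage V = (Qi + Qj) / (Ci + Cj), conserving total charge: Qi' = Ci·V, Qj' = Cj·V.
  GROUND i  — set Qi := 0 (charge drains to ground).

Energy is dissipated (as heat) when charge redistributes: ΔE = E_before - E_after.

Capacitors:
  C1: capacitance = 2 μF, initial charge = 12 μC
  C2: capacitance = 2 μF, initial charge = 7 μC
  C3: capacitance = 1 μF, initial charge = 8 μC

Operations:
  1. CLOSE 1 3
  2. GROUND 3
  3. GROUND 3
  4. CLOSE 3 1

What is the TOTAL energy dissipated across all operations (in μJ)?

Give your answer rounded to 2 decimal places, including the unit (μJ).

Initial: C1(2μF, Q=12μC, V=6.00V), C2(2μF, Q=7μC, V=3.50V), C3(1μF, Q=8μC, V=8.00V)
Op 1: CLOSE 1-3: Q_total=20.00, C_total=3.00, V=6.67; Q1=13.33, Q3=6.67; dissipated=1.333
Op 2: GROUND 3: Q3=0; energy lost=22.222
Op 3: GROUND 3: Q3=0; energy lost=0.000
Op 4: CLOSE 3-1: Q_total=13.33, C_total=3.00, V=4.44; Q3=4.44, Q1=8.89; dissipated=14.815
Total dissipated: 38.370 μJ

Answer: 38.37 μJ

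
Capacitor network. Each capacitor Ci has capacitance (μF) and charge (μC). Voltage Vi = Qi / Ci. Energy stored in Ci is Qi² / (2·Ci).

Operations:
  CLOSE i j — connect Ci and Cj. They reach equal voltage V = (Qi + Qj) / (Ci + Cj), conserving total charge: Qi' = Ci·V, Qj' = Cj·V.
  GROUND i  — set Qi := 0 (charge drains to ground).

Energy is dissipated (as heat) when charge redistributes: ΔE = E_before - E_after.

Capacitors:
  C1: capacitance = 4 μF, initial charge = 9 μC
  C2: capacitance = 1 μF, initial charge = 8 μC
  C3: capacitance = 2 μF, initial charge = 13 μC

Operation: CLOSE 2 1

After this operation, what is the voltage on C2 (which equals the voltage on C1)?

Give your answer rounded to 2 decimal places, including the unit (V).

Initial: C1(4μF, Q=9μC, V=2.25V), C2(1μF, Q=8μC, V=8.00V), C3(2μF, Q=13μC, V=6.50V)
Op 1: CLOSE 2-1: Q_total=17.00, C_total=5.00, V=3.40; Q2=3.40, Q1=13.60; dissipated=13.225

Answer: 3.40 V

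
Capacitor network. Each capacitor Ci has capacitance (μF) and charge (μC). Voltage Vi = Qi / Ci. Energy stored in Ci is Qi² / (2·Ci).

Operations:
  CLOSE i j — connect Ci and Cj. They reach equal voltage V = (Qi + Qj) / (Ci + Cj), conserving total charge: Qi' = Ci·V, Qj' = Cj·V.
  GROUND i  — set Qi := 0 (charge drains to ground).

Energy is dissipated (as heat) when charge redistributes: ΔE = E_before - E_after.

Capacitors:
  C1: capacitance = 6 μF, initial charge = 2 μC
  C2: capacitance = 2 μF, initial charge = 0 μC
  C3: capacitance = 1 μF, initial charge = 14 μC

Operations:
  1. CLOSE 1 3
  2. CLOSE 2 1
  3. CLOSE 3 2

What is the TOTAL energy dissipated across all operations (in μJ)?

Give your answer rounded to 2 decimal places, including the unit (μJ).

Answer: 84.07 μJ

Derivation:
Initial: C1(6μF, Q=2μC, V=0.33V), C2(2μF, Q=0μC, V=0.00V), C3(1μF, Q=14μC, V=14.00V)
Op 1: CLOSE 1-3: Q_total=16.00, C_total=7.00, V=2.29; Q1=13.71, Q3=2.29; dissipated=80.048
Op 2: CLOSE 2-1: Q_total=13.71, C_total=8.00, V=1.71; Q2=3.43, Q1=10.29; dissipated=3.918
Op 3: CLOSE 3-2: Q_total=5.71, C_total=3.00, V=1.90; Q3=1.90, Q2=3.81; dissipated=0.109
Total dissipated: 84.075 μJ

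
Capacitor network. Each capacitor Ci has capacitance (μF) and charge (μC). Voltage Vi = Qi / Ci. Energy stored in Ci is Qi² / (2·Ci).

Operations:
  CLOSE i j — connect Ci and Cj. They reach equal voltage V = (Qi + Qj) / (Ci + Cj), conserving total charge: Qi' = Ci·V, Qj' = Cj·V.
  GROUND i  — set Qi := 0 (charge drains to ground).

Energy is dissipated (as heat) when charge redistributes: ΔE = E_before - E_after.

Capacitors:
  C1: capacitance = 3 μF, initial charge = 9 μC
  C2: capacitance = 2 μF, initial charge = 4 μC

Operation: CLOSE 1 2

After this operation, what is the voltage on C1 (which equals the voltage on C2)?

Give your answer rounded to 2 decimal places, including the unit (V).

Answer: 2.60 V

Derivation:
Initial: C1(3μF, Q=9μC, V=3.00V), C2(2μF, Q=4μC, V=2.00V)
Op 1: CLOSE 1-2: Q_total=13.00, C_total=5.00, V=2.60; Q1=7.80, Q2=5.20; dissipated=0.600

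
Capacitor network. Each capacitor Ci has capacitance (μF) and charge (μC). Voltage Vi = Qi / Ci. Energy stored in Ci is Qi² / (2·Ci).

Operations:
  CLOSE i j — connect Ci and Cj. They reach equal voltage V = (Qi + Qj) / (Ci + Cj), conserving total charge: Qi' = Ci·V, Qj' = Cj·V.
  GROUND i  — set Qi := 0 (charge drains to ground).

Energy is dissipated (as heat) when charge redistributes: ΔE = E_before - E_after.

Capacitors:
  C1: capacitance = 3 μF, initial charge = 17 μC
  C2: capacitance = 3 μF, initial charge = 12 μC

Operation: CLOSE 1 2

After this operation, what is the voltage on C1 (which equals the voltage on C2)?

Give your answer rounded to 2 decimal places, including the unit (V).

Answer: 4.83 V

Derivation:
Initial: C1(3μF, Q=17μC, V=5.67V), C2(3μF, Q=12μC, V=4.00V)
Op 1: CLOSE 1-2: Q_total=29.00, C_total=6.00, V=4.83; Q1=14.50, Q2=14.50; dissipated=2.083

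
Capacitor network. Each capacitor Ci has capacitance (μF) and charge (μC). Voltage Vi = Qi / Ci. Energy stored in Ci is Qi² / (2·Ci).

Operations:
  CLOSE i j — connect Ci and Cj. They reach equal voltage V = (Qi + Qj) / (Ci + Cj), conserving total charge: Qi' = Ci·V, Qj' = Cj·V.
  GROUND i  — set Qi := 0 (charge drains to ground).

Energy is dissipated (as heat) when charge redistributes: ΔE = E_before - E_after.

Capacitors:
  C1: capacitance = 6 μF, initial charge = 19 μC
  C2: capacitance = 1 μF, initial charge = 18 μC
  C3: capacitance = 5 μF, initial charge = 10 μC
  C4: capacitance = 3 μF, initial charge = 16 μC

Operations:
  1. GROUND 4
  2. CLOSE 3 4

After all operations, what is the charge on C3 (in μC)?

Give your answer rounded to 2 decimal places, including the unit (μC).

Answer: 6.25 μC

Derivation:
Initial: C1(6μF, Q=19μC, V=3.17V), C2(1μF, Q=18μC, V=18.00V), C3(5μF, Q=10μC, V=2.00V), C4(3μF, Q=16μC, V=5.33V)
Op 1: GROUND 4: Q4=0; energy lost=42.667
Op 2: CLOSE 3-4: Q_total=10.00, C_total=8.00, V=1.25; Q3=6.25, Q4=3.75; dissipated=3.750
Final charges: Q1=19.00, Q2=18.00, Q3=6.25, Q4=3.75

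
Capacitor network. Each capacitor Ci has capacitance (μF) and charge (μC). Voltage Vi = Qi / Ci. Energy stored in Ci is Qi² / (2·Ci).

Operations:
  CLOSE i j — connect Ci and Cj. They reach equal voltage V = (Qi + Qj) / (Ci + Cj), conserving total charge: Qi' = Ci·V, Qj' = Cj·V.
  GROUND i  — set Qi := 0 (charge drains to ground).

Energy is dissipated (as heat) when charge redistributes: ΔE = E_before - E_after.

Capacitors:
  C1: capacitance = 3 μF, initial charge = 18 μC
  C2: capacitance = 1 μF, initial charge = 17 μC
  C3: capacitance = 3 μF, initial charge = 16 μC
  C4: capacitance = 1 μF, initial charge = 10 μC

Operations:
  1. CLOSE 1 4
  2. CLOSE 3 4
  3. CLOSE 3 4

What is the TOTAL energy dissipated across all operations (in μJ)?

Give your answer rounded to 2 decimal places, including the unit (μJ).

Initial: C1(3μF, Q=18μC, V=6.00V), C2(1μF, Q=17μC, V=17.00V), C3(3μF, Q=16μC, V=5.33V), C4(1μF, Q=10μC, V=10.00V)
Op 1: CLOSE 1-4: Q_total=28.00, C_total=4.00, V=7.00; Q1=21.00, Q4=7.00; dissipated=6.000
Op 2: CLOSE 3-4: Q_total=23.00, C_total=4.00, V=5.75; Q3=17.25, Q4=5.75; dissipated=1.042
Op 3: CLOSE 3-4: Q_total=23.00, C_total=4.00, V=5.75; Q3=17.25, Q4=5.75; dissipated=0.000
Total dissipated: 7.042 μJ

Answer: 7.04 μJ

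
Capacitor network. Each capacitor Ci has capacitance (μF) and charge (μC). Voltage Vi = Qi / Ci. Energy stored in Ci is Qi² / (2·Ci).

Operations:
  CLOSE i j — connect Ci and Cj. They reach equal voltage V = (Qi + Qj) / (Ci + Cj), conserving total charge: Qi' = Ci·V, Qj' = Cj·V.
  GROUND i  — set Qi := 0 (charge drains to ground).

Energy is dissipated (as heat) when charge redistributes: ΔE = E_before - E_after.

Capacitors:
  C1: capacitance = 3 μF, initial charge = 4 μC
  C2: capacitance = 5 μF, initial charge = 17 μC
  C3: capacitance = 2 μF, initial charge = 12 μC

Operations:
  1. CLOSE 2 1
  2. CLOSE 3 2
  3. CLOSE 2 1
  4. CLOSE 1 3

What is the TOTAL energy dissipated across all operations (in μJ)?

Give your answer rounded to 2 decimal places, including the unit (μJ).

Initial: C1(3μF, Q=4μC, V=1.33V), C2(5μF, Q=17μC, V=3.40V), C3(2μF, Q=12μC, V=6.00V)
Op 1: CLOSE 2-1: Q_total=21.00, C_total=8.00, V=2.62; Q2=13.12, Q1=7.88; dissipated=4.004
Op 2: CLOSE 3-2: Q_total=25.12, C_total=7.00, V=3.59; Q3=7.18, Q2=17.95; dissipated=8.136
Op 3: CLOSE 2-1: Q_total=25.82, C_total=8.00, V=3.23; Q2=16.14, Q1=9.68; dissipated=0.872
Op 4: CLOSE 1-3: Q_total=16.86, C_total=5.00, V=3.37; Q1=10.12, Q3=6.74; dissipated=0.078
Total dissipated: 13.091 μJ

Answer: 13.09 μJ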